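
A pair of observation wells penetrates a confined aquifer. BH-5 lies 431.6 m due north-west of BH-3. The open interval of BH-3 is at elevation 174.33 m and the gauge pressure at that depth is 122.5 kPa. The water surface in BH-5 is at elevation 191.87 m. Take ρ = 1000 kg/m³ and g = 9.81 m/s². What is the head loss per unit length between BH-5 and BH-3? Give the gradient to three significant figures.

Pressure head at BH-3: ψ = P/(ρg) = 122.5×1000 / (1000 × 9.81) = 12.49 m.
Total head at BH-3: h = z + ψ = 174.33 + 12.49 = 186.82 m.
Total head at BH-5: h = 191.87 m (water level in the piezometer is the total head).
Head difference: h(BH-3) − h(BH-5) = 186.82 − 191.87 = -5.05 m.
Hydraulic gradient: i = |Δh| / L = 5.05 / 431.6 = 0.0117.

i ≈ 0.0117 m/m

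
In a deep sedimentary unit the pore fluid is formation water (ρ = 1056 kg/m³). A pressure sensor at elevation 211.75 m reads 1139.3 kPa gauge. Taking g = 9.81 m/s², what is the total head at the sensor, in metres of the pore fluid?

h ≈ 321.73 m

ψ = P/(ρg) = 1139.3×1000 / (1056 × 9.81) = 109.98 m.
h = z + ψ = 211.75 + 109.98 = 321.73 m.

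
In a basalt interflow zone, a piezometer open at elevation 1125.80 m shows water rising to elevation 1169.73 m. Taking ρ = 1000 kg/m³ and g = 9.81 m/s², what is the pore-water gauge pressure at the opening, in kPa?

P ≈ 431 kPa

Pressure head ψ = h − z = 1169.73 − 1125.80 = 43.93 m.
P = ρgψ = 1000 × 9.81 × 43.93 = 430953 Pa ≈ 431 kPa.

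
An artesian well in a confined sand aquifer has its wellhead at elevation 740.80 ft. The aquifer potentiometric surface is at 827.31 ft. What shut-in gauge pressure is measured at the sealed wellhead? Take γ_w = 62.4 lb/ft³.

P ≈ 37.5 psi

Head above the cap: Δh = 827.31 − 740.80 = 86.51 ft.
P = γΔh/144 = 62.4 × 86.51 / 144 = 37.5 psi.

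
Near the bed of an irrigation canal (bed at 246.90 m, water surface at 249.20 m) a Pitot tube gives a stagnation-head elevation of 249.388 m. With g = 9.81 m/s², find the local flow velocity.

Near the bed, under hydrostatic conditions, the piezometric head (z + ψ) equals the free-surface elevation, 249.20 m.
Velocity head = total − piezometric = 249.388 − 249.20 = 0.188 m.
v = √(2g·h_v) = √(2 × 9.81 × 0.188) = 1.92 m/s.

v ≈ 1.92 m/s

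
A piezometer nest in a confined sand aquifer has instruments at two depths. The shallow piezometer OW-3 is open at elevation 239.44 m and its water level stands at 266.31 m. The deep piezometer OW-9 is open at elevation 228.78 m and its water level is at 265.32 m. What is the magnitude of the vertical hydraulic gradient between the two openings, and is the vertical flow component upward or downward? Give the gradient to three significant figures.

Total head at OW-3: h = 266.31 m (water level in the standpipe).
Total head at OW-9: h = 265.32 m.
Δh = h(OW-3) − h(OW-9) = 266.31 − 265.32 = 0.99 m.
Vertical separation Δz = 239.44 − 228.78 = 10.66 m.
|i_v| = |Δh| / Δz = 0.99 / 10.66 = 0.0929.
Head is higher in the shallow piezometer, so vertical flow is downward (recharge condition).

|i_v| ≈ 0.0929; vertical flow is downward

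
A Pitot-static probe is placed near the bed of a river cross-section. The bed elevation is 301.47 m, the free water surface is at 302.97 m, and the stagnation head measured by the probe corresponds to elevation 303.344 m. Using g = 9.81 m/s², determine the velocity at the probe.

v ≈ 2.71 m/s

Near the bed, under hydrostatic conditions, the piezometric head (z + ψ) equals the free-surface elevation, 302.97 m.
Velocity head = total − piezometric = 303.344 − 302.97 = 0.374 m.
v = √(2g·h_v) = √(2 × 9.81 × 0.374) = 2.71 m/s.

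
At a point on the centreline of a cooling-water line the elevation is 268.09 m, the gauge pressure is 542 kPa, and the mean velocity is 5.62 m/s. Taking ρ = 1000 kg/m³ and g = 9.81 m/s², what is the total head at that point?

h ≈ 324.95 m

Pressure head ψ = P/(ρg) = 542×1000 / (1000 × 9.81) = 55.25 m.
Velocity head = v²/(2g) = 5.62² / (2 × 9.81) = 1.610 m.
h = z + ψ + v²/(2g) = 268.09 + 55.25 + 1.610 = 324.95 m.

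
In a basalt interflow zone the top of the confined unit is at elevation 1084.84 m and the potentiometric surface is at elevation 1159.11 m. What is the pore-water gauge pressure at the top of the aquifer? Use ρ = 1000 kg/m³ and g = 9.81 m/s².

P ≈ 729 kPa

Pressure head at the aquifer top: ψ = h − z = 1159.11 − 1084.84 = 74.27 m.
P = ρgψ = 1000 × 9.81 × 74.27 = 728589 Pa ≈ 729 kPa.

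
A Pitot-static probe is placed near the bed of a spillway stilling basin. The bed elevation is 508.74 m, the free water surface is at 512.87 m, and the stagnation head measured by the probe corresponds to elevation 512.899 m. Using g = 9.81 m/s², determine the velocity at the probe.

Near the bed, under hydrostatic conditions, the piezometric head (z + ψ) equals the free-surface elevation, 512.87 m.
Velocity head = total − piezometric = 512.899 − 512.87 = 0.029 m.
v = √(2g·h_v) = √(2 × 9.81 × 0.029) = 0.754 m/s.

v ≈ 0.754 m/s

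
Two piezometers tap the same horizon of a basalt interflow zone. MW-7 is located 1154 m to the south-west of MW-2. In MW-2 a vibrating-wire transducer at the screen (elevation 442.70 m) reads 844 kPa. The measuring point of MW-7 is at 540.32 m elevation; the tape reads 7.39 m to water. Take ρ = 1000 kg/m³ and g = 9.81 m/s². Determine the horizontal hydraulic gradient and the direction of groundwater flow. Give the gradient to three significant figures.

Pressure head at MW-2: ψ = P/(ρg) = 844×1000 / (1000 × 9.81) = 86.03 m.
Total head at MW-2: h = z + ψ = 442.70 + 86.03 = 528.73 m.
Total head at MW-7: h = 540.32 − 7.39 = 532.93 m.
Head difference: h(MW-2) − h(MW-7) = 528.73 − 532.93 = -4.20 m.
Hydraulic gradient: i = |Δh| / L = 4.20 / 1154 = 0.00364.
Flow is from higher to lower head: from MW-7 toward MW-2, i.e. toward the north-east.

i ≈ 0.00364; groundwater flows toward the north-east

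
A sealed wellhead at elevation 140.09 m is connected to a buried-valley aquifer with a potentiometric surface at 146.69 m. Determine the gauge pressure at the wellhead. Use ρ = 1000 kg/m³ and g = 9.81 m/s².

Head above the cap: Δh = 146.69 − 140.09 = 6.60 m.
P = ρgΔh = 1000 × 9.81 × 6.60 = 64746 Pa ≈ 64.7 kPa.

P ≈ 64.7 kPa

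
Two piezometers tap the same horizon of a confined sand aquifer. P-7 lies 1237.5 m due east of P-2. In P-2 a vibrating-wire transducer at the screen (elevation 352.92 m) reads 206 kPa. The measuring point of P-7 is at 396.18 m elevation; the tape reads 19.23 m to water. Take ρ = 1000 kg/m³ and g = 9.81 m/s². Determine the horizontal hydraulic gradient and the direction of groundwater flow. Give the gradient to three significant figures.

Pressure head at P-2: ψ = P/(ρg) = 206×1000 / (1000 × 9.81) = 21.00 m.
Total head at P-2: h = z + ψ = 352.92 + 21.00 = 373.92 m.
Total head at P-7: h = 396.18 − 19.23 = 376.95 m.
Head difference: h(P-2) − h(P-7) = 373.92 − 376.95 = -3.03 m.
Hydraulic gradient: i = |Δh| / L = 3.03 / 1237.5 = 0.00245.
Flow is from higher to lower head: from P-7 toward P-2, i.e. toward the west.

i ≈ 0.00245; groundwater flows toward the west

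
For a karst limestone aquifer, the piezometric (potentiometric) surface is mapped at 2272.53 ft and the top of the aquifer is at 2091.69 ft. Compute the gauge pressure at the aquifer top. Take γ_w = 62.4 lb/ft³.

P ≈ 78.4 psi

Pressure head at the aquifer top: ψ = h − z = 2272.53 − 2091.69 = 180.84 ft.
P = γψ/144 = 62.4 × 180.84 / 144 = 78.4 psi.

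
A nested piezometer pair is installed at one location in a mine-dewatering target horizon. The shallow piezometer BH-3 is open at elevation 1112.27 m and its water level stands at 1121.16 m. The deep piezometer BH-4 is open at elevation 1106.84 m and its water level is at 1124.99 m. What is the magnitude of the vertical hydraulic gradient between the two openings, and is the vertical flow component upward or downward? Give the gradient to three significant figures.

Total head at BH-3: h = 1121.16 m (water level in the standpipe).
Total head at BH-4: h = 1124.99 m.
Δh = h(BH-3) − h(BH-4) = 1121.16 − 1124.99 = -3.83 m.
Vertical separation Δz = 1112.27 − 1106.84 = 5.43 m.
|i_v| = |Δh| / Δz = 3.83 / 5.43 = 0.705.
Head is higher in the deep piezometer, so vertical flow is upward (discharge condition).

|i_v| ≈ 0.705; vertical flow is upward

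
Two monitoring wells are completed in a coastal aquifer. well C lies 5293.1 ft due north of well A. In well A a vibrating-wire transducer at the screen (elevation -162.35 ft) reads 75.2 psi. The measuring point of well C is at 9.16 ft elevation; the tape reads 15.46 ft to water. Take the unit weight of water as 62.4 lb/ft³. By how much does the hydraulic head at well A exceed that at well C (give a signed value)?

Δh ≈ 17.49 ft

Pressure head at well A: ψ = 144·P/γ = 144 × 75.2 / 62.4 = 173.54 ft.
Total head at well A: h = z + ψ = -162.35 + 173.54 = 11.19 ft.
Total head at well C: h = 9.16 − 15.46 = -6.30 ft.
Head difference: h(well A) − h(well C) = 11.19 − (-6.30) = 17.49 ft.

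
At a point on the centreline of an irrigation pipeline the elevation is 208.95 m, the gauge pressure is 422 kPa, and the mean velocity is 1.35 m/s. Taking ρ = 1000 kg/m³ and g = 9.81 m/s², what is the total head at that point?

h ≈ 252.06 m

Pressure head ψ = P/(ρg) = 422×1000 / (1000 × 9.81) = 43.02 m.
Velocity head = v²/(2g) = 1.35² / (2 × 9.81) = 0.093 m.
h = z + ψ + v²/(2g) = 208.95 + 43.02 + 0.093 = 252.06 m.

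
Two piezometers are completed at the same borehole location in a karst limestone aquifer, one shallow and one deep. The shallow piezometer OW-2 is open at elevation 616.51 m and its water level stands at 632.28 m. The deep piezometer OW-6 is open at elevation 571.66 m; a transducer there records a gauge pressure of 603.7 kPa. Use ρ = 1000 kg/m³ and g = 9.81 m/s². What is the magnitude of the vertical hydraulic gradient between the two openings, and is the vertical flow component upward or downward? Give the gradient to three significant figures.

|i_v| ≈ 0.0205; vertical flow is upward

Total head at OW-2: h = 632.28 m (water level in the standpipe).
Pressure head at OW-6: ψ = P/(ρg) = 603.7×1000 / (1000 × 9.81) = 61.54 m.
Total head at OW-6: h = z + ψ = 571.66 + 61.54 = 633.20 m.
Δh = h(OW-2) − h(OW-6) = 632.28 − 633.20 = -0.92 m.
Vertical separation Δz = 616.51 − 571.66 = 44.85 m.
|i_v| = |Δh| / Δz = 0.92 / 44.85 = 0.0205.
Head is higher in the deep piezometer, so vertical flow is upward (discharge condition).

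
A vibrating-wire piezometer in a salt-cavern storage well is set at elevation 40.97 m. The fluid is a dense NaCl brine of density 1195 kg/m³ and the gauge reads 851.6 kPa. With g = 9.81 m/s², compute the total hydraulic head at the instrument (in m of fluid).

ψ = P/(ρg) = 851.6×1000 / (1195 × 9.81) = 72.64 m.
h = z + ψ = 40.97 + 72.64 = 113.61 m.

h ≈ 113.61 m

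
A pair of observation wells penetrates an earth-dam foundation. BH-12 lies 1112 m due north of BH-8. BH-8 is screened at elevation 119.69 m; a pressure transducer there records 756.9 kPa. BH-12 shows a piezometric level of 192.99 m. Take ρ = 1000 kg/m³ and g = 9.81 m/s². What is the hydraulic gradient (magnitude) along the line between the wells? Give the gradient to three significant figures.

i ≈ 0.00347

Pressure head at BH-8: ψ = P/(ρg) = 756.9×1000 / (1000 × 9.81) = 77.16 m.
Total head at BH-8: h = z + ψ = 119.69 + 77.16 = 196.85 m.
Total head at BH-12: h = 192.99 m (water level in the piezometer is the total head).
Head difference: h(BH-8) − h(BH-12) = 196.85 − 192.99 = 3.86 m.
Hydraulic gradient: i = |Δh| / L = 3.86 / 1112 = 0.00347.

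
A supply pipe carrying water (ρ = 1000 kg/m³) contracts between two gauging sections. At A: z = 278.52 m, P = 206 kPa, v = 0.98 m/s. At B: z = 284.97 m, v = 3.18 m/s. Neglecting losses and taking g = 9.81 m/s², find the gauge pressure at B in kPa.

P₂ ≈ 138 kPa

Pressure head at A: ψ₁ = P₁/(ρg) = 206×1000 / (1000 × 9.81) = 21.00 m.
Velocity heads: v₁²/2g = 0.98²/19.62 = 0.049 m; v₂²/2g = 3.18²/19.62 = 0.515 m.
Total head H = z₁ + ψ₁ + v₁²/2g = 278.52 + 21.00 + 0.049 = 299.57 m.
ψ₂ = H − z₂ − v₂²/2g = 299.57 − 284.97 − 0.515 = 14.08 m.
P₂ = ρgψ₂ = 1000 × 9.81 × 14.08 ≈ 138 kPa.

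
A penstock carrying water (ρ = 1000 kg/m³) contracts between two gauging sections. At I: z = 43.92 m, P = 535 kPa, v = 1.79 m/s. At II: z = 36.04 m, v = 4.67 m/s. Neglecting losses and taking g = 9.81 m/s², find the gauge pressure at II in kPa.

P₂ ≈ 603 kPa

Pressure head at I: ψ₁ = P₁/(ρg) = 535×1000 / (1000 × 9.81) = 54.54 m.
Velocity heads: v₁²/2g = 1.79²/19.62 = 0.163 m; v₂²/2g = 4.67²/19.62 = 1.112 m.
Total head H = z₁ + ψ₁ + v₁²/2g = 43.92 + 54.54 + 0.163 = 98.62 m.
ψ₂ = H − z₂ − v₂²/2g = 98.62 − 36.04 − 1.112 = 61.47 m.
P₂ = ρgψ₂ = 1000 × 9.81 × 61.47 ≈ 603 kPa.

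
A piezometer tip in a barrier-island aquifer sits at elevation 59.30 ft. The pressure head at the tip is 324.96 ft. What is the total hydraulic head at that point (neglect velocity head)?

h = z + ψ = 59.30 + 324.96 = 384.26 ft.

h ≈ 384.26 ft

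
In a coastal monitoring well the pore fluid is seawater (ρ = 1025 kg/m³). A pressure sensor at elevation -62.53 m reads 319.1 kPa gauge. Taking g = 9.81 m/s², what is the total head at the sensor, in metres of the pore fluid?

ψ = P/(ρg) = 319.1×1000 / (1025 × 9.81) = 31.73 m.
h = z + ψ = -62.53 + 31.73 = -30.80 m.

h ≈ -30.80 m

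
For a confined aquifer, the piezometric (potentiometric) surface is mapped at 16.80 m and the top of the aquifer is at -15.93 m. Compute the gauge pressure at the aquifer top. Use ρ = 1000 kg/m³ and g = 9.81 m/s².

P ≈ 321 kPa

Pressure head at the aquifer top: ψ = h − z = 16.80 − (-15.93) = 32.73 m.
P = ρgψ = 1000 × 9.81 × 32.73 = 321081 Pa ≈ 321 kPa.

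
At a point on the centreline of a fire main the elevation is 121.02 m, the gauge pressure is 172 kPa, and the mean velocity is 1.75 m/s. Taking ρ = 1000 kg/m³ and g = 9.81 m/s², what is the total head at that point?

Pressure head ψ = P/(ρg) = 172×1000 / (1000 × 9.81) = 17.53 m.
Velocity head = v²/(2g) = 1.75² / (2 × 9.81) = 0.156 m.
h = z + ψ + v²/(2g) = 121.02 + 17.53 + 0.156 = 138.71 m.

h ≈ 138.71 m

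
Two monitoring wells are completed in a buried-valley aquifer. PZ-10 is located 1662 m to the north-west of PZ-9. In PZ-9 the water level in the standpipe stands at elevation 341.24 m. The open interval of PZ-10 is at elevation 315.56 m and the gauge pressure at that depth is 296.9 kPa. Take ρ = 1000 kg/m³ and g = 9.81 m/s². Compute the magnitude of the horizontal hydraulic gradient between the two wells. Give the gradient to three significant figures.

i ≈ 0.00276

Total head at PZ-9: h = 341.24 m (water level in the piezometer is the total head).
Pressure head at PZ-10: ψ = P/(ρg) = 296.9×1000 / (1000 × 9.81) = 30.27 m.
Total head at PZ-10: h = z + ψ = 315.56 + 30.27 = 345.83 m.
Head difference: h(PZ-9) − h(PZ-10) = 341.24 − 345.83 = -4.59 m.
Hydraulic gradient: i = |Δh| / L = 4.59 / 1662 = 0.00276.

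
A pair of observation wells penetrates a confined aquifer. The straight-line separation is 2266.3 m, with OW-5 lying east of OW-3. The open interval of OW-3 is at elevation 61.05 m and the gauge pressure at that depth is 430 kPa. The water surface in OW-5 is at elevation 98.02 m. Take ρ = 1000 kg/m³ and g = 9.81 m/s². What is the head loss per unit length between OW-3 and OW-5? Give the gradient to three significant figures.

i ≈ 0.00303 m/m

Pressure head at OW-3: ψ = P/(ρg) = 430×1000 / (1000 × 9.81) = 43.83 m.
Total head at OW-3: h = z + ψ = 61.05 + 43.83 = 104.88 m.
Total head at OW-5: h = 98.02 m (water level in the piezometer is the total head).
Head difference: h(OW-3) − h(OW-5) = 104.88 − 98.02 = 6.86 m.
Hydraulic gradient: i = |Δh| / L = 6.86 / 2266.3 = 0.00303.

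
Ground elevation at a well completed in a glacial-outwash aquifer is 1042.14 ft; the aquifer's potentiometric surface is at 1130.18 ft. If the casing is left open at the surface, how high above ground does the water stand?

Water rises to the potentiometric surface, so the rise above ground = 1130.18 − 1042.14 = 88.04 ft.

≈ 88.04 ft above ground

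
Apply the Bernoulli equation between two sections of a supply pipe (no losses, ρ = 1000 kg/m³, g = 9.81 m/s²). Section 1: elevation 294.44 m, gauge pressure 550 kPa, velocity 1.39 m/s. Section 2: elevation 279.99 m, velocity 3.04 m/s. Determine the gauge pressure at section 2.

P₂ ≈ 688 kPa

Pressure head at 1: ψ₁ = P₁/(ρg) = 550×1000 / (1000 × 9.81) = 56.07 m.
Velocity heads: v₁²/2g = 1.39²/19.62 = 0.098 m; v₂²/2g = 3.04²/19.62 = 0.471 m.
Total head H = z₁ + ψ₁ + v₁²/2g = 294.44 + 56.07 + 0.098 = 350.61 m.
ψ₂ = H − z₂ − v₂²/2g = 350.61 − 279.99 − 0.471 = 70.15 m.
P₂ = ρgψ₂ = 1000 × 9.81 × 70.15 ≈ 688 kPa.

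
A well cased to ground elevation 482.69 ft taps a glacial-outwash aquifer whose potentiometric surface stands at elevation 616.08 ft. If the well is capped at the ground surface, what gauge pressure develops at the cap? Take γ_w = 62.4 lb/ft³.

Head above the cap: Δh = 616.08 − 482.69 = 133.39 ft.
P = γΔh/144 = 62.4 × 133.39 / 144 = 57.8 psi.

P ≈ 57.8 psi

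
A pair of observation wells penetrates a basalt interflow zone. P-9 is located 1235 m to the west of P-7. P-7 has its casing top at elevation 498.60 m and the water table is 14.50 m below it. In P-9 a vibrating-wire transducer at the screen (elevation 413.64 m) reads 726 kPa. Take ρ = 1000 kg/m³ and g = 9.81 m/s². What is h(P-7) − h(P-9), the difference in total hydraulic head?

Total head at P-7: h = 498.60 − 14.50 = 484.10 m.
Pressure head at P-9: ψ = P/(ρg) = 726×1000 / (1000 × 9.81) = 74.01 m.
Total head at P-9: h = z + ψ = 413.64 + 74.01 = 487.65 m.
Head difference: h(P-7) − h(P-9) = 484.10 − 487.65 = -3.55 m.

Δh ≈ -3.55 m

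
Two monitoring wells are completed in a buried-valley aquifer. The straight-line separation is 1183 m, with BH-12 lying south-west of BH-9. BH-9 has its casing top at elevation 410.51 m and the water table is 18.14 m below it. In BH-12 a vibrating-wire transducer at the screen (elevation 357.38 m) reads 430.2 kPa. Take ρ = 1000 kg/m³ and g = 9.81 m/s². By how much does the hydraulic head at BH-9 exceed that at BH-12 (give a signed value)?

Δh ≈ -8.86 m

Total head at BH-9: h = 410.51 − 18.14 = 392.37 m.
Pressure head at BH-12: ψ = P/(ρg) = 430.2×1000 / (1000 × 9.81) = 43.85 m.
Total head at BH-12: h = z + ψ = 357.38 + 43.85 = 401.23 m.
Head difference: h(BH-9) − h(BH-12) = 392.37 − 401.23 = -8.86 m.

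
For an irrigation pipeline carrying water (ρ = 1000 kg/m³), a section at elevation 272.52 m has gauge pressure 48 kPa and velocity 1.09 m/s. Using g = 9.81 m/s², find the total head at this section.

Pressure head ψ = P/(ρg) = 48×1000 / (1000 × 9.81) = 4.89 m.
Velocity head = v²/(2g) = 1.09² / (2 × 9.81) = 0.061 m.
h = z + ψ + v²/(2g) = 272.52 + 4.89 + 0.061 = 277.47 m.

h ≈ 277.47 m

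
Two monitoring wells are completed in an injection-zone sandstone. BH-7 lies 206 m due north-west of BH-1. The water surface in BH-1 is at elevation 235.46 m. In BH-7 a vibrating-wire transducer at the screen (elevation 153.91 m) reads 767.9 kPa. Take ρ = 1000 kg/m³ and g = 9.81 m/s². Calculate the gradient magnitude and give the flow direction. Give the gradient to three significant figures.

Total head at BH-1: h = 235.46 m (water level in the piezometer is the total head).
Pressure head at BH-7: ψ = P/(ρg) = 767.9×1000 / (1000 × 9.81) = 78.28 m.
Total head at BH-7: h = z + ψ = 153.91 + 78.28 = 232.19 m.
Head difference: h(BH-1) − h(BH-7) = 235.46 − 232.19 = 3.27 m.
Hydraulic gradient: i = |Δh| / L = 3.27 / 206 = 0.0159.
Flow is from higher to lower head: from BH-1 toward BH-7, i.e. toward the north-west.

i ≈ 0.0159; groundwater flows toward the north-west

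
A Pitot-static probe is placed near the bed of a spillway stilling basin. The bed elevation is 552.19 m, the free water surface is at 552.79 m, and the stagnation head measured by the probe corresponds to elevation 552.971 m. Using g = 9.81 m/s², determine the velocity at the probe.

v ≈ 1.88 m/s

Near the bed, under hydrostatic conditions, the piezometric head (z + ψ) equals the free-surface elevation, 552.79 m.
Velocity head = total − piezometric = 552.971 − 552.79 = 0.181 m.
v = √(2g·h_v) = √(2 × 9.81 × 0.181) = 1.88 m/s.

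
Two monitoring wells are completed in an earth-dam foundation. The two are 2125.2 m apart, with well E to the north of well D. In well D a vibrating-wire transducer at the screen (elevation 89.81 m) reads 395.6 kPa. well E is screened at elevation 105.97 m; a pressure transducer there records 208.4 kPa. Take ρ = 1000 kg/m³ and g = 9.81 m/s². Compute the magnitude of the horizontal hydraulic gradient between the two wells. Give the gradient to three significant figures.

i ≈ 0.00138

Pressure head at well D: ψ = P/(ρg) = 395.6×1000 / (1000 × 9.81) = 40.33 m.
Total head at well D: h = z + ψ = 89.81 + 40.33 = 130.14 m.
Pressure head at well E: ψ = P/(ρg) = 208.4×1000 / (1000 × 9.81) = 21.24 m.
Total head at well E: h = z + ψ = 105.97 + 21.24 = 127.21 m.
Head difference: h(well D) − h(well E) = 130.14 − 127.21 = 2.93 m.
Hydraulic gradient: i = |Δh| / L = 2.93 / 2125.2 = 0.00138.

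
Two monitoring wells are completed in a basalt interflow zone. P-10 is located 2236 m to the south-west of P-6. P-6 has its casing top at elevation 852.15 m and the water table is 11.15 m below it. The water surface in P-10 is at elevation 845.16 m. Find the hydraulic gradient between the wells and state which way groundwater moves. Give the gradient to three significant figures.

i ≈ 0.00186; groundwater flows toward the north-east

Total head at P-6: h = 852.15 − 11.15 = 841.00 m.
Total head at P-10: h = 845.16 m (water level in the piezometer is the total head).
Head difference: h(P-6) − h(P-10) = 841.00 − 845.16 = -4.16 m.
Hydraulic gradient: i = |Δh| / L = 4.16 / 2236 = 0.00186.
Flow is from higher to lower head: from P-10 toward P-6, i.e. toward the north-east.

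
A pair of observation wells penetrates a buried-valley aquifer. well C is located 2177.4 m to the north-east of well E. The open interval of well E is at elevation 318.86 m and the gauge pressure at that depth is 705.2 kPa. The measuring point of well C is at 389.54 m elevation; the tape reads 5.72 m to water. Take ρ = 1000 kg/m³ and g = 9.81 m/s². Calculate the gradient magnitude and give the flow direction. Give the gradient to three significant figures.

i ≈ 0.00318; groundwater flows toward the north-east

Pressure head at well E: ψ = P/(ρg) = 705.2×1000 / (1000 × 9.81) = 71.89 m.
Total head at well E: h = z + ψ = 318.86 + 71.89 = 390.75 m.
Total head at well C: h = 389.54 − 5.72 = 383.82 m.
Head difference: h(well E) − h(well C) = 390.75 − 383.82 = 6.93 m.
Hydraulic gradient: i = |Δh| / L = 6.93 / 2177.4 = 0.00318.
Flow is from higher to lower head: from well E toward well C, i.e. toward the north-east.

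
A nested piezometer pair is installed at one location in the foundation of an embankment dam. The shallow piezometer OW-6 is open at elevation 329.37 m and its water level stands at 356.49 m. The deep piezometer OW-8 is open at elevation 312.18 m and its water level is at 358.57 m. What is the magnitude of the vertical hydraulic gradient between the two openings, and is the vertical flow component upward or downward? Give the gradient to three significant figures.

|i_v| ≈ 0.121; vertical flow is upward

Total head at OW-6: h = 356.49 m (water level in the standpipe).
Total head at OW-8: h = 358.57 m.
Δh = h(OW-6) − h(OW-8) = 356.49 − 358.57 = -2.08 m.
Vertical separation Δz = 329.37 − 312.18 = 17.19 m.
|i_v| = |Δh| / Δz = 2.08 / 17.19 = 0.121.
Head is higher in the deep piezometer, so vertical flow is upward (discharge condition).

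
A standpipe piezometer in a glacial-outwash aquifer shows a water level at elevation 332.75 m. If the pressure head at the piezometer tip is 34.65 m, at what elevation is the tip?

z = h − ψ = 332.75 − 34.65 = 298.10 m.

z ≈ 298.10 m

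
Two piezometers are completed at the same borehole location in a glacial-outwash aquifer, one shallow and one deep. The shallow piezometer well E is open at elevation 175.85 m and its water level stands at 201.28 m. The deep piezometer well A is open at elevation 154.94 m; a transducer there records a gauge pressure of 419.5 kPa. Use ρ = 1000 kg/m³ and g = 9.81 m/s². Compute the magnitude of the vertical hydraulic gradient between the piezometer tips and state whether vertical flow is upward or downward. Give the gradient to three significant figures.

Total head at well E: h = 201.28 m (water level in the standpipe).
Pressure head at well A: ψ = P/(ρg) = 419.5×1000 / (1000 × 9.81) = 42.76 m.
Total head at well A: h = z + ψ = 154.94 + 42.76 = 197.70 m.
Δh = h(well E) − h(well A) = 201.28 − 197.70 = 3.58 m.
Vertical separation Δz = 175.85 − 154.94 = 20.91 m.
|i_v| = |Δh| / Δz = 3.58 / 20.91 = 0.171.
Head is higher in the shallow piezometer, so vertical flow is downward (recharge condition).

|i_v| ≈ 0.171; vertical flow is downward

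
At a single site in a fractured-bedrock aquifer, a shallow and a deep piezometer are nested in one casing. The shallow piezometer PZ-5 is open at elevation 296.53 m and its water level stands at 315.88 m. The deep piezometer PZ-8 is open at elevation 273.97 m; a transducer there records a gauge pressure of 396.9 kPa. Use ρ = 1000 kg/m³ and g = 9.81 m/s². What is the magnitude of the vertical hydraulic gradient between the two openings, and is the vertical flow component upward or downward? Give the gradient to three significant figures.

|i_v| ≈ 0.0643; vertical flow is downward

Total head at PZ-5: h = 315.88 m (water level in the standpipe).
Pressure head at PZ-8: ψ = P/(ρg) = 396.9×1000 / (1000 × 9.81) = 40.46 m.
Total head at PZ-8: h = z + ψ = 273.97 + 40.46 = 314.43 m.
Δh = h(PZ-5) − h(PZ-8) = 315.88 − 314.43 = 1.45 m.
Vertical separation Δz = 296.53 − 273.97 = 22.56 m.
|i_v| = |Δh| / Δz = 1.45 / 22.56 = 0.0643.
Head is higher in the shallow piezometer, so vertical flow is downward (recharge condition).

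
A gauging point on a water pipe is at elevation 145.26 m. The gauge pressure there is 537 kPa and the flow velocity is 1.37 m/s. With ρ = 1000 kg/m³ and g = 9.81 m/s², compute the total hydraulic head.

Pressure head ψ = P/(ρg) = 537×1000 / (1000 × 9.81) = 54.74 m.
Velocity head = v²/(2g) = 1.37² / (2 × 9.81) = 0.096 m.
h = z + ψ + v²/(2g) = 145.26 + 54.74 + 0.096 = 200.10 m.

h ≈ 200.10 m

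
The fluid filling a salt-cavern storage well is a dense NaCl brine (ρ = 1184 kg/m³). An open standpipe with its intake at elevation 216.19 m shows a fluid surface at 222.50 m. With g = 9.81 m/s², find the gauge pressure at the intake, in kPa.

Pressure head ψ = h − z = 222.50 − 216.19 = 6.31 m.
P = ρgψ = 1184 × 9.81 × 6.31 = 73291 Pa ≈ 73.3 kPa.

P ≈ 73.3 kPa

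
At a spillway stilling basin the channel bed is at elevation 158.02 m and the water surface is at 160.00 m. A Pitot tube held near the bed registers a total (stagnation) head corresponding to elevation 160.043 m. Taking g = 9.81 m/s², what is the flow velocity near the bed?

v ≈ 0.919 m/s

Near the bed, under hydrostatic conditions, the piezometric head (z + ψ) equals the free-surface elevation, 160.00 m.
Velocity head = total − piezometric = 160.043 − 160.00 = 0.043 m.
v = √(2g·h_v) = √(2 × 9.81 × 0.043) = 0.919 m/s.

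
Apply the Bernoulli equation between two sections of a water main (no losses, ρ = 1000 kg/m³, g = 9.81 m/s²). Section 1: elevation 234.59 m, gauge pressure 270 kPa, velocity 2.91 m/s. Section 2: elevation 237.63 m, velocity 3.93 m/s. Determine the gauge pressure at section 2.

P₂ ≈ 237 kPa

Pressure head at 1: ψ₁ = P₁/(ρg) = 270×1000 / (1000 × 9.81) = 27.52 m.
Velocity heads: v₁²/2g = 2.91²/19.62 = 0.432 m; v₂²/2g = 3.93²/19.62 = 0.787 m.
Total head H = z₁ + ψ₁ + v₁²/2g = 234.59 + 27.52 + 0.432 = 262.54 m.
ψ₂ = H − z₂ − v₂²/2g = 262.54 − 237.63 − 0.787 = 24.12 m.
P₂ = ρgψ₂ = 1000 × 9.81 × 24.12 ≈ 237 kPa.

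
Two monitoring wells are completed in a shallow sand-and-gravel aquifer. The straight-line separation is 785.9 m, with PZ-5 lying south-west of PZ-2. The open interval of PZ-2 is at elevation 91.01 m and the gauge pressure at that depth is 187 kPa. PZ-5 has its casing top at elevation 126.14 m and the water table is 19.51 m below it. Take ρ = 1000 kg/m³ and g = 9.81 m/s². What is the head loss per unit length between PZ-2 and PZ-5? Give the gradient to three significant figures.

i ≈ 0.00438 m/m

Pressure head at PZ-2: ψ = P/(ρg) = 187×1000 / (1000 × 9.81) = 19.06 m.
Total head at PZ-2: h = z + ψ = 91.01 + 19.06 = 110.07 m.
Total head at PZ-5: h = 126.14 − 19.51 = 106.63 m.
Head difference: h(PZ-2) − h(PZ-5) = 110.07 − 106.63 = 3.44 m.
Hydraulic gradient: i = |Δh| / L = 3.44 / 785.9 = 0.00438.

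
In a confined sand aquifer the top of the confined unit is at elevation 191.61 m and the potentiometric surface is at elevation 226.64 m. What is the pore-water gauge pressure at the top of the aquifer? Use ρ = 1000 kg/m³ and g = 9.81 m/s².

P ≈ 344 kPa

Pressure head at the aquifer top: ψ = h − z = 226.64 − 191.61 = 35.03 m.
P = ρgψ = 1000 × 9.81 × 35.03 = 343644 Pa ≈ 344 kPa.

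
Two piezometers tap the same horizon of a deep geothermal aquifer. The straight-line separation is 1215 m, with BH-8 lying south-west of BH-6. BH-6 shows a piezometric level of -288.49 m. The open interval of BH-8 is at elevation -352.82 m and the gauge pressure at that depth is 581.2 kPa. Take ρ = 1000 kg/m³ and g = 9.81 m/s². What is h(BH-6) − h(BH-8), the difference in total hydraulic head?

Δh ≈ 5.08 m

Total head at BH-6: h = -288.49 m (water level in the piezometer is the total head).
Pressure head at BH-8: ψ = P/(ρg) = 581.2×1000 / (1000 × 9.81) = 59.25 m.
Total head at BH-8: h = z + ψ = -352.82 + 59.25 = -293.57 m.
Head difference: h(BH-6) − h(BH-8) = -288.49 − (-293.57) = 5.08 m.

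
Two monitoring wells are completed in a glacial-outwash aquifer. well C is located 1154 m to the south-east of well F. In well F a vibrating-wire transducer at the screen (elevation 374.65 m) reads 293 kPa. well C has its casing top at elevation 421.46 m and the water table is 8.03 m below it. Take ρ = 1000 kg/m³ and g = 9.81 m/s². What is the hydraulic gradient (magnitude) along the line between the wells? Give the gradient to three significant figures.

Pressure head at well F: ψ = P/(ρg) = 293×1000 / (1000 × 9.81) = 29.87 m.
Total head at well F: h = z + ψ = 374.65 + 29.87 = 404.52 m.
Total head at well C: h = 421.46 − 8.03 = 413.43 m.
Head difference: h(well F) − h(well C) = 404.52 − 413.43 = -8.91 m.
Hydraulic gradient: i = |Δh| / L = 8.91 / 1154 = 0.00772.

i ≈ 0.00772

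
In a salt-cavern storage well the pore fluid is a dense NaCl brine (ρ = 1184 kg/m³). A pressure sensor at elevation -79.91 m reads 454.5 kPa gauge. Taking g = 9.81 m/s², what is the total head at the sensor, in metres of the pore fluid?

h ≈ -40.78 m

ψ = P/(ρg) = 454.5×1000 / (1184 × 9.81) = 39.13 m.
h = z + ψ = -79.91 + 39.13 = -40.78 m.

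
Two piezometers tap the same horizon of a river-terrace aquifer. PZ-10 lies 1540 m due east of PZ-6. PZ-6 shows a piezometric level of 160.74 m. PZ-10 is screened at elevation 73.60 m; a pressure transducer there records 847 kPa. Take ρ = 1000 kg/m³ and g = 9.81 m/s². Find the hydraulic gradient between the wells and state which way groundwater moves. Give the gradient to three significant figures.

Total head at PZ-6: h = 160.74 m (water level in the piezometer is the total head).
Pressure head at PZ-10: ψ = P/(ρg) = 847×1000 / (1000 × 9.81) = 86.34 m.
Total head at PZ-10: h = z + ψ = 73.60 + 86.34 = 159.94 m.
Head difference: h(PZ-6) − h(PZ-10) = 160.74 − 159.94 = 0.80 m.
Hydraulic gradient: i = |Δh| / L = 0.80 / 1540 = 0.000519.
Flow is from higher to lower head: from PZ-6 toward PZ-10, i.e. toward the east.

i ≈ 0.000519; groundwater flows toward the east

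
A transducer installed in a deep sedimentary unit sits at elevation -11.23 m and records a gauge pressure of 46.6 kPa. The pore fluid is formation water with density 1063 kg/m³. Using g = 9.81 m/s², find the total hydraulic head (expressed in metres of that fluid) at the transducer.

h ≈ -6.76 m

ψ = P/(ρg) = 46.6×1000 / (1063 × 9.81) = 4.47 m.
h = z + ψ = -11.23 + 4.47 = -6.76 m.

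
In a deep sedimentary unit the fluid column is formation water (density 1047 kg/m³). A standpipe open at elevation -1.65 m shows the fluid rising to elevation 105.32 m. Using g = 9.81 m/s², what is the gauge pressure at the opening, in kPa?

Pressure head ψ = h − z = 105.32 − (-1.65) = 106.97 m.
P = ρgψ = 1047 × 9.81 × 106.97 = 1098696 Pa ≈ 1100 kPa.

P ≈ 1100 kPa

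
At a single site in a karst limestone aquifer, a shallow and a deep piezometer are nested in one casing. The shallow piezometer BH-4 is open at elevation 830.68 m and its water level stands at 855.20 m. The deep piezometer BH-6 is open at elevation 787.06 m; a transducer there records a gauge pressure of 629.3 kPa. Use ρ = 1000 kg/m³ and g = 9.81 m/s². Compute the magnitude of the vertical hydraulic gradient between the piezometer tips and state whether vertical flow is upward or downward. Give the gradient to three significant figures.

|i_v| ≈ 0.0915; vertical flow is downward

Total head at BH-4: h = 855.20 m (water level in the standpipe).
Pressure head at BH-6: ψ = P/(ρg) = 629.3×1000 / (1000 × 9.81) = 64.15 m.
Total head at BH-6: h = z + ψ = 787.06 + 64.15 = 851.21 m.
Δh = h(BH-4) − h(BH-6) = 855.20 − 851.21 = 3.99 m.
Vertical separation Δz = 830.68 − 787.06 = 43.62 m.
|i_v| = |Δh| / Δz = 3.99 / 43.62 = 0.0915.
Head is higher in the shallow piezometer, so vertical flow is downward (recharge condition).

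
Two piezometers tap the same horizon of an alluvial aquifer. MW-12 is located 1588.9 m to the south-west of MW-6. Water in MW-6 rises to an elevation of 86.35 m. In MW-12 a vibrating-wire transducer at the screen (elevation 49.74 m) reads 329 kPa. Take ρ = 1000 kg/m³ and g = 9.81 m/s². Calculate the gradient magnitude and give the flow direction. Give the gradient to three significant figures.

Total head at MW-6: h = 86.35 m (water level in the piezometer is the total head).
Pressure head at MW-12: ψ = P/(ρg) = 329×1000 / (1000 × 9.81) = 33.54 m.
Total head at MW-12: h = z + ψ = 49.74 + 33.54 = 83.28 m.
Head difference: h(MW-6) − h(MW-12) = 86.35 − 83.28 = 3.07 m.
Hydraulic gradient: i = |Δh| / L = 3.07 / 1588.9 = 0.00193.
Flow is from higher to lower head: from MW-6 toward MW-12, i.e. toward the south-west.

i ≈ 0.00193; groundwater flows toward the south-west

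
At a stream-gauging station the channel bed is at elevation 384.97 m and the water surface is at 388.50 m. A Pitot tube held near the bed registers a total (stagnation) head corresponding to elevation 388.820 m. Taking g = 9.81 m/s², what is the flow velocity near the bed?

v ≈ 2.51 m/s

Near the bed, under hydrostatic conditions, the piezometric head (z + ψ) equals the free-surface elevation, 388.50 m.
Velocity head = total − piezometric = 388.820 − 388.50 = 0.320 m.
v = √(2g·h_v) = √(2 × 9.81 × 0.320) = 2.51 m/s.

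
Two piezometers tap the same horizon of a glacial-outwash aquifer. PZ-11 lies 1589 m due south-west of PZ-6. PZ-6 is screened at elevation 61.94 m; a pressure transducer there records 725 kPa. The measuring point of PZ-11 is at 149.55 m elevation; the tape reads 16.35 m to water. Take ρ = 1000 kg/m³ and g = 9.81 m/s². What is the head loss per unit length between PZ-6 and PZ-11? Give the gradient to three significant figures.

Pressure head at PZ-6: ψ = P/(ρg) = 725×1000 / (1000 × 9.81) = 73.90 m.
Total head at PZ-6: h = z + ψ = 61.94 + 73.90 = 135.84 m.
Total head at PZ-11: h = 149.55 − 16.35 = 133.20 m.
Head difference: h(PZ-6) − h(PZ-11) = 135.84 − 133.20 = 2.64 m.
Hydraulic gradient: i = |Δh| / L = 2.64 / 1589 = 0.00166.

i ≈ 0.00166 m/m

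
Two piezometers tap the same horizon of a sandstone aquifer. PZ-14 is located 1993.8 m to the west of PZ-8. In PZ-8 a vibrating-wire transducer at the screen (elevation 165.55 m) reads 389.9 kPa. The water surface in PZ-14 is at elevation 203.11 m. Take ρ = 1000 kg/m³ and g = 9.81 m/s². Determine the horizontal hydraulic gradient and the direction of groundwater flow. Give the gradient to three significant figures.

i ≈ 0.00110; groundwater flows toward the west

Pressure head at PZ-8: ψ = P/(ρg) = 389.9×1000 / (1000 × 9.81) = 39.75 m.
Total head at PZ-8: h = z + ψ = 165.55 + 39.75 = 205.30 m.
Total head at PZ-14: h = 203.11 m (water level in the piezometer is the total head).
Head difference: h(PZ-8) − h(PZ-14) = 205.30 − 203.11 = 2.19 m.
Hydraulic gradient: i = |Δh| / L = 2.19 / 1993.8 = 0.00110.
Flow is from higher to lower head: from PZ-8 toward PZ-14, i.e. toward the west.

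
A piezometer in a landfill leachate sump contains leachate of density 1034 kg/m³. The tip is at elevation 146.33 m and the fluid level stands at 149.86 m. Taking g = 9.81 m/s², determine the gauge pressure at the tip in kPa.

Pressure head ψ = h − z = 149.86 − 146.33 = 3.53 m.
P = ρgψ = 1034 × 9.81 × 3.53 = 35807 Pa ≈ 35.8 kPa.

P ≈ 35.8 kPa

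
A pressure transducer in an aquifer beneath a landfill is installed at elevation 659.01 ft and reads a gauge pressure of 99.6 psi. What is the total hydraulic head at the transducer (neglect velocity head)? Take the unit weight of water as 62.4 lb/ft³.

ψ = 144·P/γ = 144 × 99.6 / 62.4 = 229.85 ft.
h = z + ψ = 659.01 + 229.85 = 888.86 ft.

h ≈ 888.86 ft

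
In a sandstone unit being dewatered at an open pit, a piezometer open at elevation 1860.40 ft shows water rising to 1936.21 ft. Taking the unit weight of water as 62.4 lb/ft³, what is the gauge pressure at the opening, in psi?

P ≈ 32.9 psi

Pressure head ψ = h − z = 1936.21 − 1860.40 = 75.81 ft.
P = γ·ψ / 144 = 62.4 × 75.81 / 144 = 32.9 psi.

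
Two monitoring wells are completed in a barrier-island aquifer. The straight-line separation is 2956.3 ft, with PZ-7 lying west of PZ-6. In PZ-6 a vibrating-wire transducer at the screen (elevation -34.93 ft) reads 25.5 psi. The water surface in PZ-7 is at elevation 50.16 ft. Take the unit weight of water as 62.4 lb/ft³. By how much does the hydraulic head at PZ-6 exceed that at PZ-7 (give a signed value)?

Pressure head at PZ-6: ψ = 144·P/γ = 144 × 25.5 / 62.4 = 58.85 ft.
Total head at PZ-6: h = z + ψ = -34.93 + 58.85 = 23.92 ft.
Total head at PZ-7: h = 50.16 ft (water level in the piezometer is the total head).
Head difference: h(PZ-6) − h(PZ-7) = 23.92 − 50.16 = -26.24 ft.

Δh ≈ -26.24 ft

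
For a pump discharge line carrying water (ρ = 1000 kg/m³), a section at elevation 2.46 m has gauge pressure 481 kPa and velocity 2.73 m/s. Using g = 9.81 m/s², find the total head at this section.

Pressure head ψ = P/(ρg) = 481×1000 / (1000 × 9.81) = 49.03 m.
Velocity head = v²/(2g) = 2.73² / (2 × 9.81) = 0.380 m.
h = z + ψ + v²/(2g) = 2.46 + 49.03 + 0.380 = 51.87 m.

h ≈ 51.87 m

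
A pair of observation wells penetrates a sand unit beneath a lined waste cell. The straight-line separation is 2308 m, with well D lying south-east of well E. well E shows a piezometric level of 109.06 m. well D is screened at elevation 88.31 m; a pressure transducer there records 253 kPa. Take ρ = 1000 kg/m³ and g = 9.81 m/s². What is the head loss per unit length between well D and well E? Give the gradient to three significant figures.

Total head at well E: h = 109.06 m (water level in the piezometer is the total head).
Pressure head at well D: ψ = P/(ρg) = 253×1000 / (1000 × 9.81) = 25.79 m.
Total head at well D: h = z + ψ = 88.31 + 25.79 = 114.10 m.
Head difference: h(well E) − h(well D) = 109.06 − 114.10 = -5.04 m.
Hydraulic gradient: i = |Δh| / L = 5.04 / 2308 = 0.00218.

i ≈ 0.00218 m/m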